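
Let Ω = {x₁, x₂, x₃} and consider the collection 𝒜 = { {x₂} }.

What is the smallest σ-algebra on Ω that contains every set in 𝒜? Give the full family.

σ(𝒜) (4 sets): { ∅, {x₂}, {x₁, x₃}, Ω }

Working:
Initial family (3 sets): { ∅, {x₂}, Ω }.
Step 1: +1 →
  {x₁, x₃}  = ᶜ of {x₂}
Step 2: already closed under ᶜ and ∪.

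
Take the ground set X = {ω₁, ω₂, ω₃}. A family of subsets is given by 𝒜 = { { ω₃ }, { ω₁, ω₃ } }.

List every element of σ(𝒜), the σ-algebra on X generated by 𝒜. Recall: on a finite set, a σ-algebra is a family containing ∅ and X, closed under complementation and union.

σ(𝒜) = { ∅, { ω₁ }, { ω₂ }, { ω₃ }, { ω₁, ω₂ }, { ω₁, ω₃ }, { ω₂, ω₃ }, X }

Derivation:
Start: 𝒜 ∪ {∅, X} = { ∅, { ω₃ }, { ω₁, ω₃ }, X }.
Pass 1: +2 →
  { ω₂ }  = ᶜ of { ω₁, ω₃ }
  { ω₁, ω₂ }  = ᶜ of { ω₃ }
  (now 6)
Pass 2 (1 new):
  { ω₂, ω₃ }  = { ω₃ } ∪ { ω₂ }
  (now 7)
Pass 3 (1 new):
  { ω₁ }  = ᶜ of { ω₂, ω₃ }
  (now 8)
Pass 4: already closed under ᶜ and ∪.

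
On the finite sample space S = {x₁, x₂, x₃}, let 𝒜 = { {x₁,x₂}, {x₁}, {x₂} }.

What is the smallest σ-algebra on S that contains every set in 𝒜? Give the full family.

Start: 𝒜 ∪ {∅, S} = { {}, {x₁}, {x₂}, {x₁,x₂}, S }.
Round 1 adds 3:
  {x₃}  = complement {x₁,x₂}
  {x₁,x₃}  = complement {x₂}
  {x₂,x₃}  = complement {x₁}
  (now 8)
Round 2: stable.

|σ(𝒜)| = 8.  σ(𝒜) = { {}, {x₁}, {x₂}, {x₃}, {x₁,x₂}, {x₁,x₃}, {x₂,x₃}, S }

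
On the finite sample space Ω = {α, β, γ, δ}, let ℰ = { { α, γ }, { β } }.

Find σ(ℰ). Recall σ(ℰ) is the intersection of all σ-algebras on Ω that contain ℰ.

Begin from { {  }, { β }, { α, γ }, Ω } (that is, ℰ plus ∅ and Ω).
Step 1 adds 3:
  { β, δ }  = Ω∖{ α, γ }
  { α, β, γ }  = { α, γ } ∪ { β }
  { α, γ, δ }  = Ω∖{ β }
  — 7 sets.
Step 2 (1 new):
  { δ }  = Ω∖{ α, β, γ }
  — 8 sets.
After Step 3 the family is unchanged; done.

|σ(ℰ)| = 8.  σ(ℰ) = { {  }, { β }, { δ }, { α, γ }, { β, δ }, { α, β, γ }, { α, γ, δ }, Ω }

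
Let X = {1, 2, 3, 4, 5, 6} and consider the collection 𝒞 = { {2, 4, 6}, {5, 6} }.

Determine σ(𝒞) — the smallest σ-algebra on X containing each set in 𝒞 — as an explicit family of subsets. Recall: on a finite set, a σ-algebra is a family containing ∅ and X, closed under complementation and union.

Seed the family with 𝒞 together with ∅ and X: { {}, {5, 6}, {2, 4, 6}, X }.
Pass 1 adds 3:
  {1, 3, 5}  = {2, 4, 6}ᶜ
  {1, 2, 3, 4}  = {5, 6}ᶜ
  {2, 4, 5, 6}  = {2, 4, 6} ∪ {5, 6}
Pass 2. New:
  {1, 3}  = {2, 4, 5, 6}ᶜ
  {1, 3, 5, 6}  = {5, 6} ∪ {1, 3, 5}
  {1, 2, 3, 4, 5}  = {1, 3, 5} ∪ {1, 2, 3, 4}
  {1, 2, 3, 4, 6}  = {2, 4, 6} ∪ {1, 2, 3, 4}
Pass 3: 3 new —
  {5}  = {1, 2, 3, 4, 6}ᶜ
  {6}  = {1, 2, 3, 4, 5}ᶜ
  {2, 4}  = {1, 3, 5, 6}ᶜ
Pass 4 adds 2:
  {1, 3, 6}  = {1, 3} ∪ {6}
  {2, 4, 5}  = {2, 4} ∪ {5}
Pass 5: already closed under ᶜ and ∪.

Hence σ(𝒞) has 16 members: { {}, {5}, {6}, {1, 3}, {2, 4}, {5, 6}, {1, 3, 5}, {1, 3, 6}, {2, 4, 5}, {2, 4, 6}, {1, 2, 3, 4}, {1, 3, 5, 6}, {2, 4, 5, 6}, {1, 2, 3, 4, 5}, {1, 2, 3, 4, 6}, X }.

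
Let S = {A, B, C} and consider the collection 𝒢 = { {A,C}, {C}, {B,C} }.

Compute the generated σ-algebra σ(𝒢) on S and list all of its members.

σ(𝒢) = { ∅, {A}, {B}, {C}, {A,B}, {A,C}, {B,C}, S }

Working:
Begin from { ∅, {C}, {A,C}, {B,C}, S } (that is, 𝒢 plus ∅ and S).
Step 1: +3 →
  {A}  = S∖{B,C}
  {B}  = S∖{A,C}
  {A,B}  = S∖{C}
  (now 8)
Step 2: already closed under ᶜ and ∪.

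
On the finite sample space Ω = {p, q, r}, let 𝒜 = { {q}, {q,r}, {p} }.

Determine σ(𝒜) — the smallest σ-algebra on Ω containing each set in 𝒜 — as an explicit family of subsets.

|σ(𝒜)| = 8.  σ(𝒜) = { {}, {p}, {q}, {r}, {p,q}, {p,r}, {q,r}, Ω }

Trace:
Take S₀ = 𝒜 ∪ {∅, Ω} = { {}, {p}, {q}, {q,r}, Ω }.
Pass 1: +2 →
  {p,q}  = {q} ∪ {p}
  {p,r}  = Ω∖{q}
Pass 2: +1 →
  {r}  = Ω∖{p,q}
Pass 3 adds nothing — fixpoint reached.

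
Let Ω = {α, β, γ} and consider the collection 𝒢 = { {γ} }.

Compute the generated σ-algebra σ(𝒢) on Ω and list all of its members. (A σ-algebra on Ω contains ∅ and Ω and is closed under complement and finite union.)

Initial family (3 sets): { {}, {γ}, Ω }.
Pass 1: 1 new —
  {α, β}  = Ω∖{γ}
  (now 4)
Pass 2: no new sets; the family is a σ-algebra.

Therefore σ(𝒢) = { {}, {γ}, {α, β}, Ω } (|σ(𝒢)| = 4).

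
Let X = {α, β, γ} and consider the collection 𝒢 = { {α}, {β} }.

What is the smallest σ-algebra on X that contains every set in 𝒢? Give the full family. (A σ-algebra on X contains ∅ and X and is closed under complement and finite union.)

Start: 𝒢 ∪ {∅, X} = { ∅, {α}, {β}, X }.
Pass 1: +3 →
  {α,β}  = {α} ∪ {β}
  {α,γ}  = X∖{β}
  {β,γ}  = X∖{α}
  — 7 sets.
Pass 2: +1 →
  {γ}  = X∖{α,β}
  — 8 sets.
Pass 3: no new sets; the family is a σ-algebra.

Therefore σ(𝒢) = { ∅, {α}, {β}, {γ}, {α,β}, {α,γ}, {β,γ}, X } (|σ(𝒢)| = 8).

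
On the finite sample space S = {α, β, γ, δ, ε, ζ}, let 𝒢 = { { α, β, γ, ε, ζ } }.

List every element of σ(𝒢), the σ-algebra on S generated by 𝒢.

σ(𝒢) = { {}, { δ }, { α, β, γ, ε, ζ }, S }

Check:
Take S₀ = 𝒢 ∪ {∅, S} = { {}, { α, β, γ, ε, ζ }, S }.
Round 1. New:
  { δ }  = complement { α, β, γ, ε, ζ }
Round 2: no new sets; the family is a σ-algebra.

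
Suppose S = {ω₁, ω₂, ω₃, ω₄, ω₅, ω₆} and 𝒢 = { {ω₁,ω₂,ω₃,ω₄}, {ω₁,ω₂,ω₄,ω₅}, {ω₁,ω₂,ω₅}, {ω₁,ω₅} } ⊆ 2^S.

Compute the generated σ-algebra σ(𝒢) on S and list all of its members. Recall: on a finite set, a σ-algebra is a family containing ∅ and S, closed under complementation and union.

Answer: σ(𝒢) = { {}, {ω₁}, {ω₂}, {ω₃}, {ω₄}, {ω₅}, {ω₆}, {ω₁,ω₂}, {ω₁,ω₃}, {ω₁,ω₄}, {ω₁,ω₅}, {ω₁,ω₆}, {ω₂,ω₃}, {ω₂,ω₄}, {ω₂,ω₅}, {ω₂,ω₆}, {ω₃,ω₄}, {ω₃,ω₅}, {ω₃,ω₆}, {ω₄,ω₅}, {ω₄,ω₆}, {ω₅,ω₆}, {ω₁,ω₂,ω₃}, {ω₁,ω₂,ω₄}, {ω₁,ω₂,ω₅}, {ω₁,ω₂,ω₆}, {ω₁,ω₃,ω₄}, {ω₁,ω₃,ω₅}, {ω₁,ω₃,ω₆}, {ω₁,ω₄,ω₅}, {ω₁,ω₄,ω₆}, {ω₁,ω₅,ω₆}, {ω₂,ω₃,ω₄}, {ω₂,ω₃,ω₅}, {ω₂,ω₃,ω₆}, {ω₂,ω₄,ω₅}, {ω₂,ω₄,ω₆}, {ω₂,ω₅,ω₆}, {ω₃,ω₄,ω₅}, {ω₃,ω₄,ω₆}, {ω₃,ω₅,ω₆}, {ω₄,ω₅,ω₆}, {ω₁,ω₂,ω₃,ω₄}, {ω₁,ω₂,ω₃,ω₅}, {ω₁,ω₂,ω₃,ω₆}, {ω₁,ω₂,ω₄,ω₅}, {ω₁,ω₂,ω₄,ω₆}, {ω₁,ω₂,ω₅,ω₆}, {ω₁,ω₃,ω₄,ω₅}, {ω₁,ω₃,ω₄,ω₆}, {ω₁,ω₃,ω₅,ω₆}, {ω₁,ω₄,ω₅,ω₆}, {ω₂,ω₃,ω₄,ω₅}, {ω₂,ω₃,ω₄,ω₆}, {ω₂,ω₃,ω₅,ω₆}, {ω₂,ω₄,ω₅,ω₆}, {ω₃,ω₄,ω₅,ω₆}, {ω₁,ω₂,ω₃,ω₄,ω₅}, {ω₁,ω₂,ω₃,ω₄,ω₆}, {ω₁,ω₂,ω₃,ω₅,ω₆}, {ω₁,ω₂,ω₄,ω₅,ω₆}, {ω₁,ω₃,ω₄,ω₅,ω₆}, {ω₂,ω₃,ω₄,ω₅,ω₆}, S }

Derivation:
Take S₀ = 𝒢 ∪ {∅, S} = { {}, {ω₁,ω₅}, {ω₁,ω₂,ω₅}, {ω₁,ω₂,ω₃,ω₄}, {ω₁,ω₂,ω₄,ω₅}, S }.
Step 1: +5 →
  {ω₃,ω₆}  = {ω₁,ω₂,ω₄,ω₅}ᶜ
  {ω₅,ω₆}  = {ω₁,ω₂,ω₃,ω₄}ᶜ
  {ω₃,ω₄,ω₆}  = {ω₁,ω₂,ω₅}ᶜ
  {ω₂,ω₃,ω₄,ω₆}  = {ω₁,ω₅}ᶜ
  {ω₁,ω₂,ω₃,ω₄,ω₅}  = {ω₁,ω₂,ω₅} ∪ {ω₁,ω₂,ω₃,ω₄}
  [11 total]
Step 2: 11 new —
  {ω₆}  = {ω₁,ω₂,ω₃,ω₄,ω₅}ᶜ
  {ω₁,ω₅,ω₆}  = {ω₅,ω₆} ∪ {ω₁,ω₅}
  {ω₃,ω₅,ω₆}  = {ω₅,ω₆} ∪ {ω₃,ω₆}
  {ω₁,ω₂,ω₅,ω₆}  = {ω₅,ω₆} ∪ {ω₁,ω₂,ω₅}
  {ω₁,ω₃,ω₅,ω₆}  = {ω₃,ω₆} ∪ {ω₁,ω₅}
  {ω₃,ω₄,ω₅,ω₆}  = {ω₅,ω₆} ∪ {ω₃,ω₄,ω₆}
  {ω₁,ω₂,ω₃,ω₄,ω₆}  = {ω₂,ω₃,ω₄,ω₆} ∪ {ω₁,ω₂,ω₃,ω₄}
  {ω₁,ω₂,ω₃,ω₅,ω₆}  = {ω₁,ω₂,ω₅} ∪ {ω₃,ω₆}
  {ω₁,ω₂,ω₄,ω₅,ω₆}  = {ω₅,ω₆} ∪ {ω₁,ω₂,ω₄,ω₅}
  {ω₁,ω₃,ω₄,ω₅,ω₆}  = {ω₁,ω₅} ∪ {ω₃,ω₄,ω₆}
  {ω₂,ω₃,ω₄,ω₅,ω₆}  = {ω₅,ω₆} ∪ {ω₂,ω₃,ω₄,ω₆}
  [22 total]
Step 3 adds 10:
  {ω₁}  = {ω₂,ω₃,ω₄,ω₅,ω₆}ᶜ
  {ω₂}  = {ω₁,ω₃,ω₄,ω₅,ω₆}ᶜ
  {ω₃}  = {ω₁,ω₂,ω₄,ω₅,ω₆}ᶜ
  {ω₄}  = {ω₁,ω₂,ω₃,ω₅,ω₆}ᶜ
  {ω₅}  = {ω₁,ω₂,ω₃,ω₄,ω₆}ᶜ
  {ω₁,ω₂}  = {ω₃,ω₄,ω₅,ω₆}ᶜ
  {ω₂,ω₄}  = {ω₁,ω₃,ω₅,ω₆}ᶜ
  {ω₃,ω₄}  = {ω₁,ω₂,ω₅,ω₆}ᶜ
  {ω₁,ω₂,ω₄}  = {ω₃,ω₅,ω₆}ᶜ
  {ω₂,ω₃,ω₄}  = {ω₁,ω₅,ω₆}ᶜ
  [32 total]
Step 4 (30 new):
  {ω₁,ω₃}  = {ω₁} ∪ {ω₃}
  {ω₁,ω₄}  = {ω₁} ∪ {ω₄}
  {ω₁,ω₆}  = {ω₁} ∪ {ω₆}
  {ω₂,ω₃}  = {ω₂} ∪ {ω₃}
  {ω₂,ω₅}  = {ω₂} ∪ {ω₅}
  {ω₂,ω₆}  = {ω₂} ∪ {ω₆}
  {ω₃,ω₅}  = {ω₅} ∪ {ω₃}
  {ω₄,ω₅}  = {ω₅} ∪ {ω₄}
  {ω₄,ω₆}  = {ω₆} ∪ {ω₄}
  {ω₁,ω₂,ω₃}  = {ω₁,ω₂} ∪ {ω₃}
  {ω₁,ω₂,ω₆}  = {ω₁,ω₂} ∪ {ω₆}
  {ω₁,ω₃,ω₄}  = {ω₃,ω₄} ∪ {ω₁}
  {ω₁,ω₃,ω₅}  = {ω₃} ∪ {ω₁,ω₅}
  {ω₁,ω₃,ω₆}  = {ω₁} ∪ {ω₃,ω₆}
  {ω₁,ω₄,ω₅}  = {ω₁,ω₅} ∪ {ω₄}
  {ω₂,ω₃,ω₆}  = {ω₂} ∪ {ω₃,ω₆}
  {ω₂,ω₄,ω₅}  = {ω₅} ∪ {ω₂,ω₄}
  {ω₂,ω₄,ω₆}  = {ω₆} ∪ {ω₂,ω₄}
  {ω₂,ω₅,ω₆}  = {ω₅,ω₆} ∪ {ω₂}
  {ω₃,ω₄,ω₅}  = {ω₃,ω₄} ∪ {ω₅}
  {ω₄,ω₅,ω₆}  = {ω₅,ω₆} ∪ {ω₄}
  {ω₁,ω₂,ω₃,ω₅}  = {ω₃} ∪ {ω₁,ω₂,ω₅}
  {ω₁,ω₂,ω₃,ω₆}  = {ω₁,ω₂} ∪ {ω₃,ω₆}
  {ω₁,ω₂,ω₄,ω₆}  = {ω₆} ∪ {ω₁,ω₂,ω₄}
  {ω₁,ω₃,ω₄,ω₅}  = {ω₃,ω₄} ∪ {ω₁,ω₅}
  {ω₁,ω₃,ω₄,ω₆}  = {ω₁} ∪ {ω₃,ω₄,ω₆}
  {ω₁,ω₄,ω₅,ω₆}  = {ω₁,ω₅,ω₆} ∪ {ω₄}
  {ω₂,ω₃,ω₄,ω₅}  = {ω₂,ω₃,ω₄} ∪ {ω₅}
  {ω₂,ω₃,ω₅,ω₆}  = {ω₂} ∪ {ω₃,ω₅,ω₆}
  {ω₂,ω₄,ω₅,ω₆}  = {ω₅,ω₆} ∪ {ω₂,ω₄}
  [62 total]
Step 5 adds 2:
  {ω₁,ω₄,ω₆}  = {ω₁,ω₆} ∪ {ω₁,ω₄}
  {ω₂,ω₃,ω₅}  = {ω₂,ω₅} ∪ {ω₃,ω₅}
  [64 total]
Step 6: already closed under ᶜ and ∪.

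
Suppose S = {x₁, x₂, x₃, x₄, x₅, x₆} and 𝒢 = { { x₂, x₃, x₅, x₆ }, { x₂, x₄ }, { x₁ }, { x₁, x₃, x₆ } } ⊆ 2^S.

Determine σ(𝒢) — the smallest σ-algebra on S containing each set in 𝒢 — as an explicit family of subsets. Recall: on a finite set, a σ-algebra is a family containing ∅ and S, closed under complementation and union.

Take S₀ = 𝒢 ∪ {∅, S} = { {  }, { x₁ }, { x₂, x₄ }, { x₁, x₃, x₆ }, { x₂, x₃, x₅, x₆ }, S }.
Step 1 adds 7:
  { x₁, x₄ }  = S∖{ x₂, x₃, x₅, x₆ }
  { x₁, x₂, x₄ }  = { x₂, x₄ } ∪ { x₁ }
  { x₂, x₄, x₅ }  = S∖{ x₁, x₃, x₆ }
  { x₁, x₃, x₅, x₆ }  = S∖{ x₂, x₄ }
  { x₁, x₂, x₃, x₄, x₆ }  = { x₁, x₃, x₆ } ∪ { x₂, x₄ }
  { x₁, x₂, x₃, x₅, x₆ }  = { x₁, x₃, x₆ } ∪ { x₂, x₃, x₅, x₆ }
  { x₂, x₃, x₄, x₅, x₆ }  = S∖{ x₁ }
  [13 total]
Step 2 adds 6:
  { x₄ }  = S∖{ x₁, x₂, x₃, x₅, x₆ }
  { x₅ }  = S∖{ x₁, x₂, x₃, x₄, x₆ }
  { x₃, x₅, x₆ }  = S∖{ x₁, x₂, x₄ }
  { x₁, x₂, x₄, x₅ }  = { x₁, x₂, x₄ } ∪ { x₂, x₄, x₅ }
  { x₁, x₃, x₄, x₆ }  = { x₁, x₃, x₆ } ∪ { x₁, x₄ }
  { x₁, x₃, x₄, x₅, x₆ }  = { x₁, x₃, x₅, x₆ } ∪ { x₁, x₄ }
  [19 total]
Step 3: +7 →
  { x₂ }  = S∖{ x₁, x₃, x₄, x₅, x₆ }
  { x₁, x₅ }  = { x₅ } ∪ { x₁ }
  { x₂, x₅ }  = S∖{ x₁, x₃, x₄, x₆ }
  { x₃, x₆ }  = S∖{ x₁, x₂, x₄, x₅ }
  { x₄, x₅ }  = { x₅ } ∪ { x₄ }
  { x₁, x₄, x₅ }  = { x₁, x₄ } ∪ { x₅ }
  { x₃, x₄, x₅, x₆ }  = { x₃, x₅, x₆ } ∪ { x₄ }
  [26 total]
Step 4. New:
  { x₁, x₂ }  = S∖{ x₃, x₄, x₅, x₆ }
  { x₁, x₂, x₅ }  = { x₂, x₅ } ∪ { x₁ }
  { x₂, x₃, x₆ }  = S∖{ x₁, x₄, x₅ }
  { x₃, x₄, x₆ }  = { x₃, x₆ } ∪ { x₄ }
  { x₁, x₂, x₃, x₆ }  = S∖{ x₄, x₅ }
  { x₂, x₃, x₄, x₆ }  = S∖{ x₁, x₅ }
  [32 total]
Step 5: no new sets; the family is a σ-algebra.

Hence σ(𝒢) has 32 members: { {  }, { x₁ }, { x₂ }, { x₄ }, { x₅ }, { x₁, x₂ }, { x₁, x₄ }, { x₁, x₅ }, { x₂, x₄ }, { x₂, x₅ }, { x₃, x₆ }, { x₄, x₅ }, { x₁, x₂, x₄ }, { x₁, x₂, x₅ }, { x₁, x₃, x₆ }, { x₁, x₄, x₅ }, { x₂, x₃, x₆ }, { x₂, x₄, x₅ }, { x₃, x₄, x₆ }, { x₃, x₅, x₆ }, { x₁, x₂, x₃, x₆ }, { x₁, x₂, x₄, x₅ }, { x₁, x₃, x₄, x₆ }, { x₁, x₃, x₅, x₆ }, { x₂, x₃, x₄, x₆ }, { x₂, x₃, x₅, x₆ }, { x₃, x₄, x₅, x₆ }, { x₁, x₂, x₃, x₄, x₆ }, { x₁, x₂, x₃, x₅, x₆ }, { x₁, x₃, x₄, x₅, x₆ }, { x₂, x₃, x₄, x₅, x₆ }, S }.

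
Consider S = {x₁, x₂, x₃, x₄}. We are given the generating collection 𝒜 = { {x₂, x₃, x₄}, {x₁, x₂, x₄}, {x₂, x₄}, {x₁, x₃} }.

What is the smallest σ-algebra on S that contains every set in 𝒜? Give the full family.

Answer: σ(𝒜) = { {}, {x₁}, {x₃}, {x₁, x₃}, {x₂, x₄}, {x₁, x₂, x₄}, {x₂, x₃, x₄}, S }

Derivation:
Start: 𝒜 ∪ {∅, S} = { {}, {x₁, x₃}, {x₂, x₄}, {x₁, x₂, x₄}, {x₂, x₃, x₄}, S }.
Pass 1 adds 2:
  {x₁}  = ᶜ of {x₂, x₃, x₄}
  {x₃}  = ᶜ of {x₁, x₂, x₄}
  |family| = 8
Pass 2: stable.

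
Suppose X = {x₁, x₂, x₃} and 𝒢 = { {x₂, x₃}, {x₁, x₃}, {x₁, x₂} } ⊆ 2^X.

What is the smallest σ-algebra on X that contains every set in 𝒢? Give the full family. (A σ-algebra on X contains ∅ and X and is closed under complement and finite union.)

σ(𝒢) = { {}, {x₁}, {x₂}, {x₃}, {x₁, x₂}, {x₁, x₃}, {x₂, x₃}, X }

Working:
Take S₀ = 𝒢 ∪ {∅, X} = { {}, {x₁, x₂}, {x₁, x₃}, {x₂, x₃}, X }.
Round 1 (3 new):
  {x₁}  = ᶜ of {x₂, x₃}
  {x₂}  = ᶜ of {x₁, x₃}
  {x₃}  = ᶜ of {x₁, x₂}
  |family| = 8
Round 2: stable.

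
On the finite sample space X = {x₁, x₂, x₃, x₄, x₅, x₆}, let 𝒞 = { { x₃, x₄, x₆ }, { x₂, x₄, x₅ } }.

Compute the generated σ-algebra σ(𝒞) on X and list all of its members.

σ(𝒞) (16 sets): { {  }, { x₁ }, { x₄ }, { x₁, x₄ }, { x₂, x₅ }, { x₃, x₆ }, { x₁, x₂, x₅ }, { x₁, x₃, x₆ }, { x₂, x₄, x₅ }, { x₃, x₄, x₆ }, { x₁, x₂, x₄, x₅ }, { x₁, x₃, x₄, x₆ }, { x₂, x₃, x₅, x₆ }, { x₁, x₂, x₃, x₅, x₆ }, { x₂, x₃, x₄, x₅, x₆ }, X }

Check:
Begin from { {  }, { x₂, x₄, x₅ }, { x₃, x₄, x₆ }, X } (that is, 𝒞 plus ∅ and X).
Step 1 adds 3:
  { x₁, x₂, x₅ }  = X∖{ x₃, x₄, x₆ }
  { x₁, x₃, x₆ }  = X∖{ x₂, x₄, x₅ }
  { x₂, x₃, x₄, x₅, x₆ }  = { x₃, x₄, x₆ } ∪ { x₂, x₄, x₅ }
  (now 7)
Step 2. New:
  { x₁ }  = X∖{ x₂, x₃, x₄, x₅, x₆ }
  { x₁, x₂, x₄, x₅ }  = { x₁, x₂, x₅ } ∪ { x₂, x₄, x₅ }
  { x₁, x₃, x₄, x₆ }  = { x₁, x₃, x₆ } ∪ { x₃, x₄, x₆ }
  { x₁, x₂, x₃, x₅, x₆ }  = { x₁, x₂, x₅ } ∪ { x₁, x₃, x₆ }
  (now 11)
Step 3. New:
  { x₄ }  = X∖{ x₁, x₂, x₃, x₅, x₆ }
  { x₂, x₅ }  = X∖{ x₁, x₃, x₄, x₆ }
  { x₃, x₆ }  = X∖{ x₁, x₂, x₄, x₅ }
  (now 14)
Step 4 adds 2:
  { x₁, x₄ }  = { x₄ } ∪ { x₁ }
  { x₂, x₃, x₅, x₆ }  = { x₂, x₅ } ∪ { x₃, x₆ }
  (now 16)
Step 5: stable.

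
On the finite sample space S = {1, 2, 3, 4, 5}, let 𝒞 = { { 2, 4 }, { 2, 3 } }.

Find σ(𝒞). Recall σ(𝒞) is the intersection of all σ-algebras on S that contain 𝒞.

σ(𝒞) (16 sets): { ∅, { 2 }, { 3 }, { 4 }, { 1, 5 }, { 2, 3 }, { 2, 4 }, { 3, 4 }, { 1, 2, 5 }, { 1, 3, 5 }, { 1, 4, 5 }, { 2, 3, 4 }, { 1, 2, 3, 5 }, { 1, 2, 4, 5 }, { 1, 3, 4, 5 }, S }

Trace:
Take S₀ = 𝒞 ∪ {∅, S} = { ∅, { 2, 3 }, { 2, 4 }, S }.
Pass 1. New:
  { 1, 3, 5 }  = ᶜ of { 2, 4 }
  { 1, 4, 5 }  = ᶜ of { 2, 3 }
  { 2, 3, 4 }  = { 2, 3 } ∪ { 2, 4 }
  — 7 sets.
Pass 2 (4 new):
  { 1, 5 }  = ᶜ of { 2, 3, 4 }
  { 1, 2, 3, 5 }  = { 2, 3 } ∪ { 1, 3, 5 }
  { 1, 2, 4, 5 }  = { 1, 4, 5 } ∪ { 2, 4 }
  { 1, 3, 4, 5 }  = { 1, 4, 5 } ∪ { 1, 3, 5 }
  — 11 sets.
Pass 3: +3 →
  { 2 }  = ᶜ of { 1, 3, 4, 5 }
  { 3 }  = ᶜ of { 1, 2, 4, 5 }
  { 4 }  = ᶜ of { 1, 2, 3, 5 }
  — 14 sets.
Pass 4 (2 new):
  { 3, 4 }  = { 3 } ∪ { 4 }
  { 1, 2, 5 }  = { 1, 5 } ∪ { 2 }
  — 16 sets.
Pass 5: no new sets; the family is a σ-algebra.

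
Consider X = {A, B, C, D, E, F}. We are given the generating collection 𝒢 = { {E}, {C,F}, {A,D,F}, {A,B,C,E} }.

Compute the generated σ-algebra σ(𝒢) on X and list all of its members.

σ(𝒢) (64 sets): { ∅, {A}, {B}, {C}, {D}, {E}, {F}, {A,B}, {A,C}, {A,D}, {A,E}, {A,F}, {B,C}, {B,D}, {B,E}, {B,F}, {C,D}, {C,E}, {C,F}, {D,E}, {D,F}, {E,F}, {A,B,C}, {A,B,D}, {A,B,E}, {A,B,F}, {A,C,D}, {A,C,E}, {A,C,F}, {A,D,E}, {A,D,F}, {A,E,F}, {B,C,D}, {B,C,E}, {B,C,F}, {B,D,E}, {B,D,F}, {B,E,F}, {C,D,E}, {C,D,F}, {C,E,F}, {D,E,F}, {A,B,C,D}, {A,B,C,E}, {A,B,C,F}, {A,B,D,E}, {A,B,D,F}, {A,B,E,F}, {A,C,D,E}, {A,C,D,F}, {A,C,E,F}, {A,D,E,F}, {B,C,D,E}, {B,C,D,F}, {B,C,E,F}, {B,D,E,F}, {C,D,E,F}, {A,B,C,D,E}, {A,B,C,D,F}, {A,B,C,E,F}, {A,B,D,E,F}, {A,C,D,E,F}, {B,C,D,E,F}, X }

Trace:
Start: 𝒢 ∪ {∅, X} = { ∅, {E}, {C,F}, {A,D,F}, {A,B,C,E}, X }.
Round 1: +8 →
  {D,F}  = complement {A,B,C,E}
  {B,C,E}  = complement {A,D,F}
  {C,E,F}  = {C,F} ∪ {E}
  {A,B,D,E}  = complement {C,F}
  {A,C,D,F}  = {C,F} ∪ {A,D,F}
  {A,D,E,F}  = {A,D,F} ∪ {E}
  {A,B,C,D,F}  = complement {E}
  {A,B,C,E,F}  = {C,F} ∪ {A,B,C,E}
Round 2: 12 new —
  {D}  = complement {A,B,C,E,F}
  {B,C}  = complement {A,D,E,F}
  {B,E}  = complement {A,C,D,F}
  {A,B,D}  = complement {C,E,F}
  {C,D,F}  = {C,F} ∪ {D,F}
  {D,E,F}  = {E} ∪ {D,F}
  {B,C,E,F}  = {B,C,E} ∪ {C,F}
  {C,D,E,F}  = {C,E,F} ∪ {D,F}
  {A,B,C,D,E}  = {A,B,D,E} ∪ {B,C,E}
  {A,B,D,E,F}  = {A,D,E,F} ∪ {A,B,D,E}
  {A,C,D,E,F}  = {A,D,E,F} ∪ {C,F}
  {B,C,D,E,F}  = {B,C,E} ∪ {D,F}
Round 3 adds 17:
  {A}  = complement {B,C,D,E,F}
  {B}  = complement {A,C,D,E,F}
  {C}  = complement {A,B,D,E,F}
  {F}  = complement {A,B,C,D,E}
  {A,B}  = complement {C,D,E,F}
  {A,D}  = complement {B,C,E,F}
  {D,E}  = {E} ∪ {D}
  {A,B,C}  = complement {D,E,F}
  {A,B,E}  = complement {C,D,F}
  {B,C,D}  = {B,C} ∪ {D}
  {B,C,F}  = {B,C} ∪ {C,F}
  {B,D,E}  = {B,E} ∪ {D}
  {A,B,C,D}  = {A,B,D} ∪ {B,C}
  {A,B,D,F}  = {A,D,F} ∪ {A,B,D}
  {B,C,D,E}  = {B,C,E} ∪ {D}
  {B,C,D,F}  = {C,D,F} ∪ {B,C}
  {B,D,E,F}  = {B,E} ∪ {D,F}
Round 4: +19 →
  {A,C}  = complement {B,D,E,F}
  {A,E}  = complement {B,C,D,F}
  {A,F}  = complement {B,C,D,E}
  {B,D}  = {B} ∪ {D}
  {B,F}  = {B} ∪ {F}
  {C,D}  = {C} ∪ {D}
  {C,E}  = complement {A,B,D,F}
  {E,F}  = complement {A,B,C,D}
  {A,B,F}  = {A,B} ∪ {F}
  {A,C,D}  = {C} ∪ {A,D}
  {A,C,F}  = complement {B,D,E}
  {A,D,E}  = complement {B,C,F}
  {A,E,F}  = complement {B,C,D}
  {B,D,F}  = {B} ∪ {D,F}
  {B,E,F}  = {B,E} ∪ {F}
  {C,D,E}  = {D,E} ∪ {C}
  {A,B,C,F}  = complement {D,E}
  {A,B,E,F}  = {A,B,E} ∪ {F}
  {A,C,E,F}  = {A} ∪ {C,E,F}
Round 5: +2 →
  {A,C,E}  = complement {B,D,F}
  {A,C,D,E}  = complement {B,F}
Round 6 adds nothing — fixpoint reached.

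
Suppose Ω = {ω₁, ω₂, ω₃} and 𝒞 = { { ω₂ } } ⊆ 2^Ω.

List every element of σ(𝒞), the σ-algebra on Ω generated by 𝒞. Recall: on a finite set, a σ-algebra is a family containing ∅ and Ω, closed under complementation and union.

σ(𝒞) (4 sets): { ∅, { ω₂ }, { ω₁, ω₃ }, Ω }

Check:
Take S₀ = 𝒞 ∪ {∅, Ω} = { ∅, { ω₂ }, Ω }.
Round 1: +1 →
  { ω₁, ω₃ }  = { ω₂ }ᶜ
  [4 total]
After Round 2 the family is unchanged; done.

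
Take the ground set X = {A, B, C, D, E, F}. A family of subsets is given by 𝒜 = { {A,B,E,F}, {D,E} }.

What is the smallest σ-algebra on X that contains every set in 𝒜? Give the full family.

Begin from { ∅, {D,E}, {A,B,E,F}, X } (that is, 𝒜 plus ∅ and X).
Pass 1: +3 →
  {C,D}  = X∖{A,B,E,F}
  {A,B,C,F}  = X∖{D,E}
  {A,B,D,E,F}  = {D,E} ∪ {A,B,E,F}
  [7 total]
Pass 2: +4 →
  {C}  = X∖{A,B,D,E,F}
  {C,D,E}  = {D,E} ∪ {C,D}
  {A,B,C,D,F}  = {C,D} ∪ {A,B,C,F}
  {A,B,C,E,F}  = {A,B,C,F} ∪ {A,B,E,F}
  [11 total]
Pass 3: 3 new —
  {D}  = X∖{A,B,C,E,F}
  {E}  = X∖{A,B,C,D,F}
  {A,B,F}  = X∖{C,D,E}
  [14 total]
Pass 4 adds 2:
  {C,E}  = {C} ∪ {E}
  {A,B,D,F}  = {D} ∪ {A,B,F}
  [16 total]
Pass 5: already closed under ᶜ and ∪.

Hence σ(𝒜) has 16 members: { ∅, {C}, {D}, {E}, {C,D}, {C,E}, {D,E}, {A,B,F}, {C,D,E}, {A,B,C,F}, {A,B,D,F}, {A,B,E,F}, {A,B,C,D,F}, {A,B,C,E,F}, {A,B,D,E,F}, X }.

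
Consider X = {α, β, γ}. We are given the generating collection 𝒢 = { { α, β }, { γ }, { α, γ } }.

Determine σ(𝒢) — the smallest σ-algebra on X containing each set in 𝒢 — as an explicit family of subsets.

Initial family (5 sets): { ∅, { γ }, { α, β }, { α, γ }, X }.
Round 1: +1 →
  { β }  = X∖{ α, γ }
  — 6 sets.
Round 2: +1 →
  { β, γ }  = { γ } ∪ { β }
  — 7 sets.
Round 3. New:
  { α }  = X∖{ β, γ }
  — 8 sets.
Round 4: no new sets; the family is a σ-algebra.

Hence σ(𝒢) has 8 members: { ∅, { α }, { β }, { γ }, { α, β }, { α, γ }, { β, γ }, X }.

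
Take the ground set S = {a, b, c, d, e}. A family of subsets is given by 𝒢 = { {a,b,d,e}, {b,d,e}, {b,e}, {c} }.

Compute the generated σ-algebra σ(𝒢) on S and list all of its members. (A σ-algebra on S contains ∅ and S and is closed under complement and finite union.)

σ(𝒢) (16 sets): { {}, {a}, {c}, {d}, {a,c}, {a,d}, {b,e}, {c,d}, {a,b,e}, {a,c,d}, {b,c,e}, {b,d,e}, {a,b,c,e}, {a,b,d,e}, {b,c,d,e}, S }

Derivation:
Start: 𝒢 ∪ {∅, S} = { {}, {c}, {b,e}, {b,d,e}, {a,b,d,e}, S }.
Iteration 1: 4 new —
  {a,c}  = S∖{b,d,e}
  {a,c,d}  = S∖{b,e}
  {b,c,e}  = {c} ∪ {b,e}
  {b,c,d,e}  = {c} ∪ {b,d,e}
  |family| = 10
Iteration 2: +3 →
  {a}  = S∖{b,c,d,e}
  {a,d}  = S∖{b,c,e}
  {a,b,c,e}  = {b,e} ∪ {a,c}
  |family| = 13
Iteration 3 (2 new):
  {d}  = S∖{a,b,c,e}
  {a,b,e}  = {b,e} ∪ {a}
  |family| = 15
Iteration 4. New:
  {c,d}  = S∖{a,b,e}
  |family| = 16
Iteration 5 adds nothing — fixpoint reached.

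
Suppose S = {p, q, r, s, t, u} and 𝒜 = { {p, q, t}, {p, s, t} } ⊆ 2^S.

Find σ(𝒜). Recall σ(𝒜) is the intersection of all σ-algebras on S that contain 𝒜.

Take S₀ = 𝒜 ∪ {∅, S} = { {}, {p, q, t}, {p, s, t}, S }.
Iteration 1. New:
  {q, r, u}  = {p, s, t}ᶜ
  {r, s, u}  = {p, q, t}ᶜ
  {p, q, s, t}  = {p, q, t} ∪ {p, s, t}
  — 7 sets.
Iteration 2 adds 4:
  {r, u}  = {p, q, s, t}ᶜ
  {q, r, s, u}  = {q, r, u} ∪ {r, s, u}
  {p, q, r, t, u}  = {p, q, t} ∪ {q, r, u}
  {p, r, s, t, u}  = {p, s, t} ∪ {r, s, u}
  — 11 sets.
Iteration 3 (3 new):
  {q}  = {p, r, s, t, u}ᶜ
  {s}  = {p, q, r, t, u}ᶜ
  {p, t}  = {q, r, s, u}ᶜ
  — 14 sets.
Iteration 4. New:
  {q, s}  = {s} ∪ {q}
  {p, r, t, u}  = {r, u} ∪ {p, t}
  — 16 sets.
Iteration 5: closed — nothing new.

Therefore σ(𝒜) = { {}, {q}, {s}, {p, t}, {q, s}, {r, u}, {p, q, t}, {p, s, t}, {q, r, u}, {r, s, u}, {p, q, s, t}, {p, r, t, u}, {q, r, s, u}, {p, q, r, t, u}, {p, r, s, t, u}, S } (|σ(𝒜)| = 16).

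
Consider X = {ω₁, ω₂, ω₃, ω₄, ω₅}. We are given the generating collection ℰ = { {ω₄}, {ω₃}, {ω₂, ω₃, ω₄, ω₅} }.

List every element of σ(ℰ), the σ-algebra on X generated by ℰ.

Initial family (5 sets): { {}, {ω₃}, {ω₄}, {ω₂, ω₃, ω₄, ω₅}, X }.
Round 1 adds 4:
  {ω₁}  = X∖{ω₂, ω₃, ω₄, ω₅}
  {ω₃, ω₄}  = {ω₃} ∪ {ω₄}
  {ω₁, ω₂, ω₃, ω₅}  = X∖{ω₄}
  {ω₁, ω₂, ω₄, ω₅}  = X∖{ω₃}
  [9 total]
Round 2: 4 new —
  {ω₁, ω₃}  = {ω₃} ∪ {ω₁}
  {ω₁, ω₄}  = {ω₄} ∪ {ω₁}
  {ω₁, ω₂, ω₅}  = X∖{ω₃, ω₄}
  {ω₁, ω₃, ω₄}  = {ω₃, ω₄} ∪ {ω₁}
  [13 total]
Round 3: 3 new —
  {ω₂, ω₅}  = X∖{ω₁, ω₃, ω₄}
  {ω₂, ω₃, ω₅}  = X∖{ω₁, ω₄}
  {ω₂, ω₄, ω₅}  = X∖{ω₁, ω₃}
  [16 total]
Round 4 adds nothing — fixpoint reached.

σ(ℰ) = { {}, {ω₁}, {ω₃}, {ω₄}, {ω₁, ω₃}, {ω₁, ω₄}, {ω₂, ω₅}, {ω₃, ω₄}, {ω₁, ω₂, ω₅}, {ω₁, ω₃, ω₄}, {ω₂, ω₃, ω₅}, {ω₂, ω₄, ω₅}, {ω₁, ω₂, ω₃, ω₅}, {ω₁, ω₂, ω₄, ω₅}, {ω₂, ω₃, ω₄, ω₅}, X }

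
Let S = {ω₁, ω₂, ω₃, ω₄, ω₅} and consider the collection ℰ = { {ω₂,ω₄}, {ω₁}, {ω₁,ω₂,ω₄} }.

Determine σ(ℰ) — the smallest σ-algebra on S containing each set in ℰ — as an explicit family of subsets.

Start: ℰ ∪ {∅, S} = { {}, {ω₁}, {ω₂,ω₄}, {ω₁,ω₂,ω₄}, S }.
Round 1 adds 3:
  {ω₃,ω₅}  = complement {ω₁,ω₂,ω₄}
  {ω₁,ω₃,ω₅}  = complement {ω₂,ω₄}
  {ω₂,ω₃,ω₄,ω₅}  = complement {ω₁}
  (now 8)
Round 2: stable.

σ(ℰ) = { {}, {ω₁}, {ω₂,ω₄}, {ω₃,ω₅}, {ω₁,ω₂,ω₄}, {ω₁,ω₃,ω₅}, {ω₂,ω₃,ω₄,ω₅}, S }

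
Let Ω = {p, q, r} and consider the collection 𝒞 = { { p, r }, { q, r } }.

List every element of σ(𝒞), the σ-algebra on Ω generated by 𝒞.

Initial family (4 sets): { ∅, { p, r }, { q, r }, Ω }.
Step 1. New:
  { p }  = ᶜ of { q, r }
  { q }  = ᶜ of { p, r }
  (now 6)
Step 2 adds 1:
  { p, q }  = { q } ∪ { p }
  (now 7)
Step 3 (1 new):
  { r }  = ᶜ of { p, q }
  (now 8)
After Step 4 the family is unchanged; done.

σ(𝒞) = { ∅, { p }, { q }, { r }, { p, q }, { p, r }, { q, r }, Ω }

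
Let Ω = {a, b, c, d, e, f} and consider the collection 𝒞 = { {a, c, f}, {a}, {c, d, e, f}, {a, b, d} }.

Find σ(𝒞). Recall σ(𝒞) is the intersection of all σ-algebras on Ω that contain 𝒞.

σ(𝒞) = { {}, {a}, {b}, {d}, {e}, {a, b}, {a, d}, {a, e}, {b, d}, {b, e}, {c, f}, {d, e}, {a, b, d}, {a, b, e}, {a, c, f}, {a, d, e}, {b, c, f}, {b, d, e}, {c, d, f}, {c, e, f}, {a, b, c, f}, {a, b, d, e}, {a, c, d, f}, {a, c, e, f}, {b, c, d, f}, {b, c, e, f}, {c, d, e, f}, {a, b, c, d, f}, {a, b, c, e, f}, {a, c, d, e, f}, {b, c, d, e, f}, Ω }

Check:
Take S₀ = 𝒞 ∪ {∅, Ω} = { {}, {a}, {a, b, d}, {a, c, f}, {c, d, e, f}, Ω }.
Pass 1: 6 new —
  {a, b}  = ᶜ of {c, d, e, f}
  {b, d, e}  = ᶜ of {a, c, f}
  {c, e, f}  = ᶜ of {a, b, d}
  {a, b, c, d, f}  = {a, c, f} ∪ {a, b, d}
  {a, c, d, e, f}  = {a, c, f} ∪ {c, d, e, f}
  {b, c, d, e, f}  = ᶜ of {a}
  (now 12)
Pass 2: 6 new —
  {b}  = ᶜ of {a, c, d, e, f}
  {e}  = ᶜ of {a, b, c, d, f}
  {a, b, c, f}  = {a, b} ∪ {a, c, f}
  {a, b, d, e}  = {a, b} ∪ {b, d, e}
  {a, c, e, f}  = {a, c, f} ∪ {c, e, f}
  {a, b, c, e, f}  = {a, b} ∪ {c, e, f}
  (now 18)
Pass 3. New:
  {d}  = ᶜ of {a, b, c, e, f}
  {a, e}  = {e} ∪ {a}
  {b, d}  = ᶜ of {a, c, e, f}
  {b, e}  = {b} ∪ {e}
  {c, f}  = ᶜ of {a, b, d, e}
  {d, e}  = ᶜ of {a, b, c, f}
  {a, b, e}  = {a, b} ∪ {e}
  {b, c, e, f}  = {c, e, f} ∪ {b}
  (now 26)
Pass 4: +6 →
  {a, d}  = ᶜ of {b, c, e, f}
  {a, d, e}  = {a} ∪ {d, e}
  {b, c, f}  = {b} ∪ {c, f}
  {c, d, f}  = ᶜ of {a, b, e}
  {a, c, d, f}  = ᶜ of {b, e}
  {b, c, d, f}  = ᶜ of {a, e}
  (now 32)
Pass 5: stable.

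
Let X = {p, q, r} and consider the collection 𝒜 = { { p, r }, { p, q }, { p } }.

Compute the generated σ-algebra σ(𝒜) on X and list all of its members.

σ(𝒜) = { {}, { p }, { q }, { r }, { p, q }, { p, r }, { q, r }, X }

Working:
Begin from { {}, { p }, { p, q }, { p, r }, X } (that is, 𝒜 plus ∅ and X).
Iteration 1: 3 new —
  { q }  = X∖{ p, r }
  { r }  = X∖{ p, q }
  { q, r }  = X∖{ p }
  |family| = 8
Iteration 2: no new sets; the family is a σ-algebra.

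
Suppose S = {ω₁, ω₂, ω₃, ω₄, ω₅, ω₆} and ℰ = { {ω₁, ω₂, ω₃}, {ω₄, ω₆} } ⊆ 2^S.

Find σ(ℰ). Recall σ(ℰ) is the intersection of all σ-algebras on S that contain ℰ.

Initial family (4 sets): { ∅, {ω₄, ω₆}, {ω₁, ω₂, ω₃}, S }.
Step 1 adds 3:
  {ω₄, ω₅, ω₆}  = S∖{ω₁, ω₂, ω₃}
  {ω₁, ω₂, ω₃, ω₅}  = S∖{ω₄, ω₆}
  {ω₁, ω₂, ω₃, ω₄, ω₆}  = {ω₄, ω₆} ∪ {ω₁, ω₂, ω₃}
  |family| = 7
Step 2. New:
  {ω₅}  = S∖{ω₁, ω₂, ω₃, ω₄, ω₆}
  |family| = 8
Step 3: already closed under ᶜ and ∪.

Therefore σ(ℰ) = { ∅, {ω₅}, {ω₄, ω₆}, {ω₁, ω₂, ω₃}, {ω₄, ω₅, ω₆}, {ω₁, ω₂, ω₃, ω₅}, {ω₁, ω₂, ω₃, ω₄, ω₆}, S } (|σ(ℰ)| = 8).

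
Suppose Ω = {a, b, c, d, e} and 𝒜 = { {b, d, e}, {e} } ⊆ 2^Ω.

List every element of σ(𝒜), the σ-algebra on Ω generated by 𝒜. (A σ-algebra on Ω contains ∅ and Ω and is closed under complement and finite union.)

Start: 𝒜 ∪ {∅, Ω} = { {}, {e}, {b, d, e}, Ω }.
Pass 1 adds 2:
  {a, c}  = complement {b, d, e}
  {a, b, c, d}  = complement {e}
Pass 2. New:
  {a, c, e}  = {a, c} ∪ {e}
Pass 3 adds 1:
  {b, d}  = complement {a, c, e}
After Pass 4 the family is unchanged; done.

|σ(𝒜)| = 8.  σ(𝒜) = { {}, {e}, {a, c}, {b, d}, {a, c, e}, {b, d, e}, {a, b, c, d}, Ω }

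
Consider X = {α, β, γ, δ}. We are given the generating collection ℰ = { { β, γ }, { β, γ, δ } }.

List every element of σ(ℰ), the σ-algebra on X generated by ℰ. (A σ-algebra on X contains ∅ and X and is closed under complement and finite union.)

σ(ℰ) (8 sets): { {  }, { α }, { δ }, { α, δ }, { β, γ }, { α, β, γ }, { β, γ, δ }, X }

Trace:
Initial family (4 sets): { {  }, { β, γ }, { β, γ, δ }, X }.
Iteration 1: 2 new —
  { α }  = { β, γ, δ }ᶜ
  { α, δ }  = { β, γ }ᶜ
  |family| = 6
Iteration 2 (1 new):
  { α, β, γ }  = { β, γ } ∪ { α }
  |family| = 7
Iteration 3: +1 →
  { δ }  = { α, β, γ }ᶜ
  |family| = 8
Iteration 4: already closed under ᶜ and ∪.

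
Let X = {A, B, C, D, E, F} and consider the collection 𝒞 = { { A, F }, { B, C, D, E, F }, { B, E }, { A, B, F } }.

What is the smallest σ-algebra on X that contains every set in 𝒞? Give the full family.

|σ(𝒞)| = 32.  σ(𝒞) = { {  }, { A }, { B }, { E }, { F }, { A, B }, { A, E }, { A, F }, { B, E }, { B, F }, { C, D }, { E, F }, { A, B, E }, { A, B, F }, { A, C, D }, { A, E, F }, { B, C, D }, { B, E, F }, { C, D, E }, { C, D, F }, { A, B, C, D }, { A, B, E, F }, { A, C, D, E }, { A, C, D, F }, { B, C, D, E }, { B, C, D, F }, { C, D, E, F }, { A, B, C, D, E }, { A, B, C, D, F }, { A, C, D, E, F }, { B, C, D, E, F }, X }

Check:
Begin from { {  }, { A, F }, { B, E }, { A, B, F }, { B, C, D, E, F }, X } (that is, 𝒞 plus ∅ and X).
Round 1 adds 5:
  { A }  = ᶜ of { B, C, D, E, F }
  { C, D, E }  = ᶜ of { A, B, F }
  { A, B, E, F }  = { B, E } ∪ { A, F }
  { A, C, D, F }  = ᶜ of { B, E }
  { B, C, D, E }  = ᶜ of { A, F }
  (now 11)
Round 2. New:
  { C, D }  = ᶜ of { A, B, E, F }
  { A, B, E }  = { B, E } ∪ { A }
  { A, C, D, E }  = { C, D, E } ∪ { A }
  { A, B, C, D, E }  = { B, C, D, E } ∪ { A }
  { A, B, C, D, F }  = { A, C, D, F } ∪ { A, B, F }
  { A, C, D, E, F }  = { C, D, E } ∪ { A, F }
  (now 17)
Round 3. New:
  { B }  = ᶜ of { A, C, D, E, F }
  { E }  = ᶜ of { A, B, C, D, F }
  { F }  = ᶜ of { A, B, C, D, E }
  { B, F }  = ᶜ of { A, C, D, E }
  { A, C, D }  = { C, D } ∪ { A }
  { C, D, F }  = ᶜ of { A, B, E }
  (now 23)
Round 4. New:
  { A, B }  = { B } ∪ { A }
  { A, E }  = { E } ∪ { A }
  { E, F }  = { F } ∪ { E }
  { A, E, F }  = { A, F } ∪ { E }
  { B, C, D }  = { C, D } ∪ { B }
  { B, E, F }  = ᶜ of { A, C, D }
  { A, B, C, D }  = { B } ∪ { A, C, D }
  { B, C, D, F }  = { C, D } ∪ { B, F }
  { C, D, E, F }  = { C, D, E } ∪ { F }
  (now 32)
Round 5: closed — nothing new.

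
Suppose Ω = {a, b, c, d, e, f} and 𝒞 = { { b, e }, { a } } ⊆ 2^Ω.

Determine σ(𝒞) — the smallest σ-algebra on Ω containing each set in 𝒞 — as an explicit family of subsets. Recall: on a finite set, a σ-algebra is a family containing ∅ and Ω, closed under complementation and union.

σ(𝒞) (8 sets): { {}, { a }, { b, e }, { a, b, e }, { c, d, f }, { a, c, d, f }, { b, c, d, e, f }, Ω }

Working:
Initial family (4 sets): { {}, { a }, { b, e }, Ω }.
Iteration 1 (3 new):
  { a, b, e }  = { b, e } ∪ { a }
  { a, c, d, f }  = complement { b, e }
  { b, c, d, e, f }  = complement { a }
  [7 total]
Iteration 2 (1 new):
  { c, d, f }  = complement { a, b, e }
  [8 total]
After Iteration 3 the family is unchanged; done.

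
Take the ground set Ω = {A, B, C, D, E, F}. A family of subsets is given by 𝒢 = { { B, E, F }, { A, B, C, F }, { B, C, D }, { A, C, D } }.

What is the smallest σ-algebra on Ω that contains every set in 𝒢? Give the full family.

Take S₀ = 𝒢 ∪ {∅, Ω} = { {}, { A, C, D }, { B, C, D }, { B, E, F }, { A, B, C, F }, Ω }.
Pass 1. New:
  { D, E }  = ᶜ of { A, B, C, F }
  { A, E, F }  = ᶜ of { B, C, D }
  { A, B, C, D }  = { A, C, D } ∪ { B, C, D }
  { A, B, C, D, F }  = { A, C, D } ∪ { A, B, C, F }
  { A, B, C, E, F }  = { B, E, F } ∪ { A, B, C, F }
  { B, C, D, E, F }  = { B, C, D } ∪ { B, E, F }
  |family| = 12
Pass 2. New:
  { A }  = ᶜ of { B, C, D, E, F }
  { D }  = ᶜ of { A, B, C, E, F }
  { E }  = ᶜ of { A, B, C, D, F }
  { E, F }  = ᶜ of { A, B, C, D }
  { A, B, E, F }  = { B, E, F } ∪ { A, E, F }
  { A, C, D, E }  = { D, E } ∪ { A, C, D }
  { A, D, E, F }  = { D, E } ∪ { A, E, F }
  { B, C, D, E }  = { B, C, D } ∪ { D, E }
  { B, D, E, F }  = { B, E, F } ∪ { D, E }
  { A, B, C, D, E }  = { D, E } ∪ { A, B, C, D }
  { A, C, D, E, F }  = { A, C, D } ∪ { A, E, F }
  |family| = 23
Pass 3 adds 12:
  { B }  = ᶜ of { A, C, D, E, F }
  { F }  = ᶜ of { A, B, C, D, E }
  { A, C }  = ᶜ of { B, D, E, F }
  { A, D }  = { D } ∪ { A }
  { A, E }  = { E } ∪ { A }
  { A, F }  = ᶜ of { B, C, D, E }
  { B, C }  = ᶜ of { A, D, E, F }
  { B, F }  = ᶜ of { A, C, D, E }
  { C, D }  = ᶜ of { A, B, E, F }
  { A, D, E }  = { D, E } ∪ { A }
  { D, E, F }  = { E, F } ∪ { D, E }
  { A, B, D, E, F }  = { A, D, E, F } ∪ { A, B, E, F }
  |family| = 35
Pass 4 (26 new):
  { C }  = ᶜ of { A, B, D, E, F }
  { A, B }  = { A } ∪ { B }
  { B, D }  = { B } ∪ { D }
  { B, E }  = { B } ∪ { E }
  { D, F }  = { F } ∪ { D }
  { A, B, C }  = ᶜ of { D, E, F }
  { A, B, D }  = { B } ∪ { A, D }
  { A, B, E }  = { B } ∪ { A, E }
  { A, B, F }  = { A } ∪ { B, F }
  { A, C, E }  = { E } ∪ { A, C }
  { A, C, F }  = { A, F } ∪ { A, C }
  { A, D, F }  = { A, F } ∪ { A, D }
  { B, C, E }  = { E } ∪ { B, C }
  { B, C, F }  = ᶜ of { A, D, E }
  { B, D, E }  = { B } ∪ { D, E }
  { B, D, F }  = { B, F } ∪ { D }
  { C, D, E }  = { C, D } ∪ { E }
  { C, D, F }  = { C, D } ∪ { F }
  { A, B, C, E }  = { B, C } ∪ { A, E }
  { A, B, D, E }  = { A, D, E } ∪ { B }
  { A, B, D, F }  = { B, F } ∪ { A, D }
  { A, C, D, F }  = { C, D } ∪ { A, F }
  { A, C, E, F }  = { E, F } ∪ { A, C }
  { B, C, D, F }  = ᶜ of { A, E }
  { B, C, E, F }  = ᶜ of { A, D }
  { C, D, E, F }  = { C, D } ∪ { E, F }
  |family| = 61
Pass 5 (3 new):
  { C, E }  = ᶜ of { A, B, D, F }
  { C, F }  = ᶜ of { A, B, D, E }
  { C, E, F }  = ᶜ of { A, B, D }
  |family| = 64
Pass 6: already closed under ᶜ and ∪.

Therefore σ(𝒢) = { {}, { A }, { B }, { C }, { D }, { E }, { F }, { A, B }, { A, C }, { A, D }, { A, E }, { A, F }, { B, C }, { B, D }, { B, E }, { B, F }, { C, D }, { C, E }, { C, F }, { D, E }, { D, F }, { E, F }, { A, B, C }, { A, B, D }, { A, B, E }, { A, B, F }, { A, C, D }, { A, C, E }, { A, C, F }, { A, D, E }, { A, D, F }, { A, E, F }, { B, C, D }, { B, C, E }, { B, C, F }, { B, D, E }, { B, D, F }, { B, E, F }, { C, D, E }, { C, D, F }, { C, E, F }, { D, E, F }, { A, B, C, D }, { A, B, C, E }, { A, B, C, F }, { A, B, D, E }, { A, B, D, F }, { A, B, E, F }, { A, C, D, E }, { A, C, D, F }, { A, C, E, F }, { A, D, E, F }, { B, C, D, E }, { B, C, D, F }, { B, C, E, F }, { B, D, E, F }, { C, D, E, F }, { A, B, C, D, E }, { A, B, C, D, F }, { A, B, C, E, F }, { A, B, D, E, F }, { A, C, D, E, F }, { B, C, D, E, F }, Ω } (|σ(𝒢)| = 64).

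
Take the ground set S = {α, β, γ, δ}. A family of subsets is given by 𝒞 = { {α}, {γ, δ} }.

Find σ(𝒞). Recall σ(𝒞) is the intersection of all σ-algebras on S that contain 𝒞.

σ(𝒞) = { ∅, {α}, {β}, {α, β}, {γ, δ}, {α, γ, δ}, {β, γ, δ}, S }

Trace:
Seed the family with 𝒞 together with ∅ and S: { ∅, {α}, {γ, δ}, S }.
Step 1. New:
  {α, β}  = S∖{γ, δ}
  {α, γ, δ}  = {γ, δ} ∪ {α}
  {β, γ, δ}  = S∖{α}
  (now 7)
Step 2 (1 new):
  {β}  = S∖{α, γ, δ}
  (now 8)
After Step 3 the family is unchanged; done.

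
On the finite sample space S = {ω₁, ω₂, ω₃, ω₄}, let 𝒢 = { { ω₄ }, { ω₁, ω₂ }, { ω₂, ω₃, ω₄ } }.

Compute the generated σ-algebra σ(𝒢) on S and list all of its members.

Start: 𝒢 ∪ {∅, S} = { {}, { ω₄ }, { ω₁, ω₂ }, { ω₂, ω₃, ω₄ }, S }.
Iteration 1 adds 4:
  { ω₁ }  = S∖{ ω₂, ω₃, ω₄ }
  { ω₃, ω₄ }  = S∖{ ω₁, ω₂ }
  { ω₁, ω₂, ω₃ }  = S∖{ ω₄ }
  { ω₁, ω₂, ω₄ }  = { ω₁, ω₂ } ∪ { ω₄ }
  [9 total]
Iteration 2: 3 new —
  { ω₃ }  = S∖{ ω₁, ω₂, ω₄ }
  { ω₁, ω₄ }  = { ω₄ } ∪ { ω₁ }
  { ω₁, ω₃, ω₄ }  = { ω₃, ω₄ } ∪ { ω₁ }
  [12 total]
Iteration 3: 3 new —
  { ω₂ }  = S∖{ ω₁, ω₃, ω₄ }
  { ω₁, ω₃ }  = { ω₃ } ∪ { ω₁ }
  { ω₂, ω₃ }  = S∖{ ω₁, ω₄ }
  [15 total]
Iteration 4: +1 →
  { ω₂, ω₄ }  = S∖{ ω₁, ω₃ }
  [16 total]
Iteration 5: already closed under ᶜ and ∪.

σ(𝒢) = { {}, { ω₁ }, { ω₂ }, { ω₃ }, { ω₄ }, { ω₁, ω₂ }, { ω₁, ω₃ }, { ω₁, ω₄ }, { ω₂, ω₃ }, { ω₂, ω₄ }, { ω₃, ω₄ }, { ω₁, ω₂, ω₃ }, { ω₁, ω₂, ω₄ }, { ω₁, ω₃, ω₄ }, { ω₂, ω₃, ω₄ }, S }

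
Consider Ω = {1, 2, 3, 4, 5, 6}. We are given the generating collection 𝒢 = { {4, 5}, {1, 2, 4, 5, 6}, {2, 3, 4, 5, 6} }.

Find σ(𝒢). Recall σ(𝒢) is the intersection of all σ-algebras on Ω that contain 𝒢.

σ(𝒢) (16 sets): { {}, {1}, {3}, {1, 3}, {2, 6}, {4, 5}, {1, 2, 6}, {1, 4, 5}, {2, 3, 6}, {3, 4, 5}, {1, 2, 3, 6}, {1, 3, 4, 5}, {2, 4, 5, 6}, {1, 2, 4, 5, 6}, {2, 3, 4, 5, 6}, Ω }

Check:
Seed the family with 𝒢 together with ∅ and Ω: { {}, {4, 5}, {1, 2, 4, 5, 6}, {2, 3, 4, 5, 6}, Ω }.
Pass 1: 3 new —
  {1}  = Ω∖{2, 3, 4, 5, 6}
  {3}  = Ω∖{1, 2, 4, 5, 6}
  {1, 2, 3, 6}  = Ω∖{4, 5}
  — 8 sets.
Pass 2: 3 new —
  {1, 3}  = {3} ∪ {1}
  {1, 4, 5}  = {4, 5} ∪ {1}
  {3, 4, 5}  = {4, 5} ∪ {3}
  — 11 sets.
Pass 3 (4 new):
  {1, 2, 6}  = Ω∖{3, 4, 5}
  {2, 3, 6}  = Ω∖{1, 4, 5}
  {1, 3, 4, 5}  = {4, 5} ∪ {1, 3}
  {2, 4, 5, 6}  = Ω∖{1, 3}
  — 15 sets.
Pass 4: 1 new —
  {2, 6}  = Ω∖{1, 3, 4, 5}
  — 16 sets.
After Pass 5 the family is unchanged; done.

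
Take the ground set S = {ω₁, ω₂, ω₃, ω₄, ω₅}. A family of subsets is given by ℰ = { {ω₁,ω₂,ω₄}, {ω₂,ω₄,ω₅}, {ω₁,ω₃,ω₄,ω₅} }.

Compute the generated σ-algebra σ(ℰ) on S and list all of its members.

Begin from { ∅, {ω₁,ω₂,ω₄}, {ω₂,ω₄,ω₅}, {ω₁,ω₃,ω₄,ω₅}, S } (that is, ℰ plus ∅ and S).
Step 1: 4 new —
  {ω₂}  = {ω₁,ω₃,ω₄,ω₅}ᶜ
  {ω₁,ω₃}  = {ω₂,ω₄,ω₅}ᶜ
  {ω₃,ω₅}  = {ω₁,ω₂,ω₄}ᶜ
  {ω₁,ω₂,ω₄,ω₅}  = {ω₁,ω₂,ω₄} ∪ {ω₂,ω₄,ω₅}
  (now 9)
Step 2. New:
  {ω₃}  = {ω₁,ω₂,ω₄,ω₅}ᶜ
  {ω₁,ω₂,ω₃}  = {ω₂} ∪ {ω₁,ω₃}
  {ω₁,ω₃,ω₅}  = {ω₁,ω₃} ∪ {ω₃,ω₅}
  {ω₂,ω₃,ω₅}  = {ω₂} ∪ {ω₃,ω₅}
  {ω₁,ω₂,ω₃,ω₄}  = {ω₁,ω₂,ω₄} ∪ {ω₁,ω₃}
  {ω₂,ω₃,ω₄,ω₅}  = {ω₃,ω₅} ∪ {ω₂,ω₄,ω₅}
  (now 15)
Step 3: 7 new —
  {ω₁}  = {ω₂,ω₃,ω₄,ω₅}ᶜ
  {ω₅}  = {ω₁,ω₂,ω₃,ω₄}ᶜ
  {ω₁,ω₄}  = {ω₂,ω₃,ω₅}ᶜ
  {ω₂,ω₃}  = {ω₃} ∪ {ω₂}
  {ω₂,ω₄}  = {ω₁,ω₃,ω₅}ᶜ
  {ω₄,ω₅}  = {ω₁,ω₂,ω₃}ᶜ
  {ω₁,ω₂,ω₃,ω₅}  = {ω₂,ω₃,ω₅} ∪ {ω₁,ω₂,ω₃}
  (now 22)
Step 4: 8 new —
  {ω₄}  = {ω₁,ω₂,ω₃,ω₅}ᶜ
  {ω₁,ω₂}  = {ω₂} ∪ {ω₁}
  {ω₁,ω₅}  = {ω₅} ∪ {ω₁}
  {ω₂,ω₅}  = {ω₂} ∪ {ω₅}
  {ω₁,ω₃,ω₄}  = {ω₁,ω₄} ∪ {ω₁,ω₃}
  {ω₁,ω₄,ω₅}  = {ω₂,ω₃}ᶜ
  {ω₂,ω₃,ω₄}  = {ω₂,ω₄} ∪ {ω₃}
  {ω₃,ω₄,ω₅}  = {ω₄,ω₅} ∪ {ω₃,ω₅}
  (now 30)
Step 5 adds 2:
  {ω₃,ω₄}  = {ω₃} ∪ {ω₄}
  {ω₁,ω₂,ω₅}  = {ω₂,ω₅} ∪ {ω₁,ω₂}
  (now 32)
After Step 6 the family is unchanged; done.

|σ(ℰ)| = 32.  σ(ℰ) = { ∅, {ω₁}, {ω₂}, {ω₃}, {ω₄}, {ω₅}, {ω₁,ω₂}, {ω₁,ω₃}, {ω₁,ω₄}, {ω₁,ω₅}, {ω₂,ω₃}, {ω₂,ω₄}, {ω₂,ω₅}, {ω₃,ω₄}, {ω₃,ω₅}, {ω₄,ω₅}, {ω₁,ω₂,ω₃}, {ω₁,ω₂,ω₄}, {ω₁,ω₂,ω₅}, {ω₁,ω₃,ω₄}, {ω₁,ω₃,ω₅}, {ω₁,ω₄,ω₅}, {ω₂,ω₃,ω₄}, {ω₂,ω₃,ω₅}, {ω₂,ω₄,ω₅}, {ω₃,ω₄,ω₅}, {ω₁,ω₂,ω₃,ω₄}, {ω₁,ω₂,ω₃,ω₅}, {ω₁,ω₂,ω₄,ω₅}, {ω₁,ω₃,ω₄,ω₅}, {ω₂,ω₃,ω₄,ω₅}, S }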